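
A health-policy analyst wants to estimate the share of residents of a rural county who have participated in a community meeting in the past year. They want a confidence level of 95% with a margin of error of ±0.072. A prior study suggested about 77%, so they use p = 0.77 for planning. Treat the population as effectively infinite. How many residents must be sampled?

For 95% confidence, z = 1.960.
With p = 0.77, p(1−p) = 0.1771.
n = z²·p(1−p)/E² = 1.960² × 0.1771 / 0.072² = 3.8416 × 0.1771 / 0.005184 ≈ 131.24.
Rounding up gives n = 132.

132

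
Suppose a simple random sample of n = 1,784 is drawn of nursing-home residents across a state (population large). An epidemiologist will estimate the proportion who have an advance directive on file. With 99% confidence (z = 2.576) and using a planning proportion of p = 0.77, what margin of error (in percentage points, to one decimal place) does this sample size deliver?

2.6

SE(p̂) = √[p(1−p)/n] = √[0.1771/1784] = 0.00996.
E = z × SE = 2.576 × 0.00996 = 0.02567, or 2.6 percentage points.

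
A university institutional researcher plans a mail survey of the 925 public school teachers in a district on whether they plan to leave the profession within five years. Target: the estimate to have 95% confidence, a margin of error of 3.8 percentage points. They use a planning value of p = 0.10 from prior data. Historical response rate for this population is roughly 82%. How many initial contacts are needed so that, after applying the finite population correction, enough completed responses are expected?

233

For 95% confidence, z = 1.96.
Completed interviews needed (unadjusted): n₀ = 1.96² × 0.0900 / 0.038² ≈ 239.43 → 240.
FPC for N = 925: n = 240 / (1 + 239/925) = 240 / 1.2584 ≈ 190.72 → 191.
At an 82% response rate, contacts needed = 191 / 0.82 ≈ 232.93 → 233.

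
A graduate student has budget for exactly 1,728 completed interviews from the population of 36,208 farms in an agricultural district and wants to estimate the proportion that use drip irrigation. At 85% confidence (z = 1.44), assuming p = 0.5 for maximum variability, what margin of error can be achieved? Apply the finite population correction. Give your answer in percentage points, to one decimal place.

1.7

Finite-population factor: (N−n)/(N−1) = (36208−1728)/(36208−1) = 0.9523.
SE(p̂) = √[p(1−p)/n · (N−n)/(N−1)] = √[0.2500/1728 × 0.9523] = 0.01174.
E = z × SE = 1.44 × 0.01174 = 0.01690 ≈ 1.7 percentage points.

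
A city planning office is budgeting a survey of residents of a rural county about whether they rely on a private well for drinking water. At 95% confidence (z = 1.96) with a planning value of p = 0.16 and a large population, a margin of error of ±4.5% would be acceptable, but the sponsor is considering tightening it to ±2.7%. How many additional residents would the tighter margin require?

454

At ±4.5%: n = 1.96² × 0.1344 / 0.045² ≈ 254.97 → 255.
At ±2.7%: n = 1.96² × 0.1344 / 0.027² ≈ 708.25 → 709.
Additional respondents: 709 − 255 = 454.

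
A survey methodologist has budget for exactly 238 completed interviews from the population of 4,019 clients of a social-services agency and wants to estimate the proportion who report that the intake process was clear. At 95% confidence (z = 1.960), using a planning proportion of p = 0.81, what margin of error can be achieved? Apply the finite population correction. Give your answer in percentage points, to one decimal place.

4.8

Finite-population factor: (N−n)/(N−1) = (4019−238)/(4019−1) = 0.9410.
SE(p̂) = √[p(1−p)/n · (N−n)/(N−1)] = √[0.1539/238 × 0.9410] = 0.02467.
E = z × SE = 1.960 × 0.02467 = 0.04835 ≈ 4.8 percentage points.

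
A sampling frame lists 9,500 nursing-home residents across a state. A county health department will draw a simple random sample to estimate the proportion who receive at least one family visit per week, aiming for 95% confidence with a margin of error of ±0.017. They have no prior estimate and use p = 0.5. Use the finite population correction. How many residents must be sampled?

2463

For 95% confidence, z = 1.96.
Unadjusted: n₀ = 1.96² × 0.50 × 0.50 / 0.017² ≈ 3323.18, so n₀ = 3324.
Finite population correction with N = 9,500: n = n₀ / (1 + (n₀−1)/N) = 3324 / (1 + 3323/9500) = 3324 / 1.3498 ≈ 2462.61.
Rounding up, n = 2463.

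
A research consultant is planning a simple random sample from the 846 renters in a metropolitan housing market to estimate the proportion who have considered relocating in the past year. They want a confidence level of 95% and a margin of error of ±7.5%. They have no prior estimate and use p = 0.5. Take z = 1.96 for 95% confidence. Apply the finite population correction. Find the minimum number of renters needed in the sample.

Unadjusted: n₀ = 1.96² × 0.50 × 0.50 / 0.075² ≈ 170.74, so n₀ = 171.
Finite population correction with N = 846: n = n₀ / (1 + (n₀−1)/N) = 171 / (1 + 170/846) = 171 / 1.2009 ≈ 142.39.
Rounding up, n = 143.

143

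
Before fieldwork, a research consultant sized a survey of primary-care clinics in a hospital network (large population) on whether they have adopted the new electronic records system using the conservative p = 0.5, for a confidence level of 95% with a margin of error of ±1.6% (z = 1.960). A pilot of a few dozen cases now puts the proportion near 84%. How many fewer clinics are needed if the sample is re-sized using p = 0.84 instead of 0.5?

Conservative (p = 0.5): n = 1.960² × 0.25 / 0.016² ≈ 3751.56 → 3752.
Using p = 0.84: p(1−p) = 0.1344, so n = 1.960² × 0.1344 / 0.016² ≈ 2016.84 → 2017.
Reduction: 3752 − 2017 = 1735.

1735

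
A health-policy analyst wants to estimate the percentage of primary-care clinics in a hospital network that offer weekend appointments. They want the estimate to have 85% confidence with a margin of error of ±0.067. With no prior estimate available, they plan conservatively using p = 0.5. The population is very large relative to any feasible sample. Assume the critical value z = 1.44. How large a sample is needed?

With p = 0.5, p(1−p) = 0.25.
n = z²·p(1−p)/E² = 1.44² × 0.2500 / 0.067² = 2.0736 × 0.2500 / 0.004489 ≈ 115.48.
Rounding up gives n = 116.

116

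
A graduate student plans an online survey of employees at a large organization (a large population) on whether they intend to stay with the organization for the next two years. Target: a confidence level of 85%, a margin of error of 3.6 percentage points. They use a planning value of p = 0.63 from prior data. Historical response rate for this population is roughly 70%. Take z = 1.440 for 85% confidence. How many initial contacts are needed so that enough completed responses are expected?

533

Completed interviews needed: n₀ = 1.440² × 0.2331 / 0.036² ≈ 372.96 → 373.
At a 70% response rate, contacts needed = 373 / 0.70 ≈ 532.86 → 533.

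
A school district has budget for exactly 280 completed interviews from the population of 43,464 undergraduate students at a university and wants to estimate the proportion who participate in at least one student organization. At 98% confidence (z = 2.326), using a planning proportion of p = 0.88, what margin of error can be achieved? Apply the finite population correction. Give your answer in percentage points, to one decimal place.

4.5

Finite-population factor: (N−n)/(N−1) = (43464−280)/(43464−1) = 0.9936.
SE(p̂) = √[p(1−p)/n · (N−n)/(N−1)] = √[0.1056/280 × 0.9936] = 0.01936.
E = z × SE = 2.326 × 0.01936 = 0.04503 ≈ 4.5 percentage points.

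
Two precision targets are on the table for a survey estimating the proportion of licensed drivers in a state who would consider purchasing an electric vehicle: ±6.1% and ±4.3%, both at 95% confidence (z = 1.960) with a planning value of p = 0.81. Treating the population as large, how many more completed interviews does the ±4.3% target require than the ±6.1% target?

At ±6.1%: n = 1.960² × 0.1539 / 0.061² ≈ 158.89 → 159.
At ±4.3%: n = 1.960² × 0.1539 / 0.043² ≈ 319.75 → 320.
Additional respondents: 320 − 159 = 161.

161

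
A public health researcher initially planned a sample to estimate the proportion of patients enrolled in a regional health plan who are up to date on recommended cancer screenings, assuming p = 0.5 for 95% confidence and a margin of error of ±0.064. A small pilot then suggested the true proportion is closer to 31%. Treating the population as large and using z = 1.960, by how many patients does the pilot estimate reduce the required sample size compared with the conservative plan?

Conservative (p = 0.5): n = 1.960² × 0.25 / 0.064² ≈ 234.47 → 235.
Using p = 0.31: p(1−p) = 0.2139, so n = 1.960² × 0.2139 / 0.064² ≈ 200.61 → 201.
Reduction: 235 − 201 = 34.

34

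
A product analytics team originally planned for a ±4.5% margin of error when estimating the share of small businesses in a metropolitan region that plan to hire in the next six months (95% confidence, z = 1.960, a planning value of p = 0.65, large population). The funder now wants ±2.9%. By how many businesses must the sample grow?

At ±4.5%: n = 1.960² × 0.2275 / 0.045² ≈ 431.59 → 432.
At ±2.9%: n = 1.960² × 0.2275 / 0.029² ≈ 1039.20 → 1040.
Additional respondents: 1040 − 432 = 608.

608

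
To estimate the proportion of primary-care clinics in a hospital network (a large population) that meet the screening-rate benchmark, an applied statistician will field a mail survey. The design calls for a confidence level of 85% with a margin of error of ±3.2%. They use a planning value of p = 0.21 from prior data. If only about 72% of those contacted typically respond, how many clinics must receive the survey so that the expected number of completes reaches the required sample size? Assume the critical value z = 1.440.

Completed interviews needed: n₀ = 1.440² × 0.1659 / 0.032² ≈ 335.95 → 336.
At a 72% response rate, contacts needed = 336 / 0.72 ≈ 466.67 → 467.

467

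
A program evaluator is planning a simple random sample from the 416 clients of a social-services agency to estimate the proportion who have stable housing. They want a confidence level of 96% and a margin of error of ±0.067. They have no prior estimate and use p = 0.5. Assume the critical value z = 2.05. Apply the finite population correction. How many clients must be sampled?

151

Unadjusted: n₀ = 2.05² × 0.50 × 0.50 / 0.067² ≈ 234.04, so n₀ = 235.
Finite population correction with N = 416: n = n₀ / (1 + (n₀−1)/N) = 235 / (1 + 234/416) = 235 / 1.5625 ≈ 150.40.
Rounding up, n = 151.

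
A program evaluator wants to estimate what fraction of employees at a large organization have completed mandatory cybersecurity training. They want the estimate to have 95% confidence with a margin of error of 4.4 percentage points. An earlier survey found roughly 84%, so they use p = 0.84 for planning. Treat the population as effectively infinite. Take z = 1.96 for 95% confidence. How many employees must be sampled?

267

With p = 0.84, p(1−p) = 0.1344.
n = z²·p(1−p)/E² = 1.96² × 0.1344 / 0.044² = 3.8416 × 0.1344 / 0.001936 ≈ 266.69.
Rounding up gives n = 267.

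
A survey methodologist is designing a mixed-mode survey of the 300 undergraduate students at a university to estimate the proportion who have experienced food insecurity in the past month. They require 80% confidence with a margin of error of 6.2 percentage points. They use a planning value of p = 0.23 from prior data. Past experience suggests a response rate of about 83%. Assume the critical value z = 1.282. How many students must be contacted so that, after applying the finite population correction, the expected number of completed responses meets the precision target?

Completed interviews needed (unadjusted): n₀ = 1.282² × 0.1771 / 0.062² ≈ 75.72 → 76.
FPC for N = 300: n = 76 / (1 + 75/300) = 76 / 1.2500 ≈ 60.80 → 61.
At an 83% response rate, contacts needed = 61 / 0.83 ≈ 73.49 → 74.

74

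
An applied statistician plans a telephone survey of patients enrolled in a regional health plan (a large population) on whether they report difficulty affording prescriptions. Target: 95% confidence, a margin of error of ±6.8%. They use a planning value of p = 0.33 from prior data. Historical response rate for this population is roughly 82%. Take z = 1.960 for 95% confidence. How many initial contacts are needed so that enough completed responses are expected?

225

Completed interviews needed: n₀ = 1.960² × 0.2211 / 0.068² ≈ 183.69 → 184.
At an 82% response rate, contacts needed = 184 / 0.82 ≈ 224.39 → 225.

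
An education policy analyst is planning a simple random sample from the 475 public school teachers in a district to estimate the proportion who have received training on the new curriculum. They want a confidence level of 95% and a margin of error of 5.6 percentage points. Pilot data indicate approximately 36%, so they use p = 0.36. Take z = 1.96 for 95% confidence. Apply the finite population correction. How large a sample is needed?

178

Unadjusted: n₀ = 1.96² × 0.36 × 0.64 / 0.056² ≈ 282.24, so n₀ = 283.
Finite population correction with N = 475: n = n₀ / (1 + (n₀−1)/N) = 283 / (1 + 282/475) = 283 / 1.5937 ≈ 177.58.
Rounding up, n = 178.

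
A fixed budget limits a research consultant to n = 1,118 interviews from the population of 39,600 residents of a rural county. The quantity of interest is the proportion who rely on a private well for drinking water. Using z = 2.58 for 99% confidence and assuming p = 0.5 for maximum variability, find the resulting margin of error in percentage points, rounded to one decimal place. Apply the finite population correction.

Finite-population factor: (N−n)/(N−1) = (39600−1118)/(39600−1) = 0.9718.
SE(p̂) = √[p(1−p)/n · (N−n)/(N−1)] = √[0.2500/1118 × 0.9718] = 0.01474.
E = z × SE = 2.58 × 0.01474 = 0.03803 ≈ 3.8 percentage points.

3.8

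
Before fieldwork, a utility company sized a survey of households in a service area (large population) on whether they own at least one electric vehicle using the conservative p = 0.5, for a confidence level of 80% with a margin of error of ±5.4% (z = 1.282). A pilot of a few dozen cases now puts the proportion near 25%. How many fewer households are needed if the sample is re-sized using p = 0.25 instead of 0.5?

35

Conservative (p = 0.5): n = 1.282² × 0.25 / 0.054² ≈ 140.91 → 141.
Using p = 0.25: p(1−p) = 0.1875, so n = 1.282² × 0.1875 / 0.054² ≈ 105.68 → 106.
Reduction: 141 − 106 = 35.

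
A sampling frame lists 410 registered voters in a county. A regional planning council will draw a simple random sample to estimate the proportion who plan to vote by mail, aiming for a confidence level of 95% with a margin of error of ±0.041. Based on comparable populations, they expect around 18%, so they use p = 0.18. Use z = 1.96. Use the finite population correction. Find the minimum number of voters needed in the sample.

186

Unadjusted: n₀ = 1.96² × 0.18 × 0.82 / 0.041² ≈ 337.31, so n₀ = 338.
Finite population correction with N = 410: n = n₀ / (1 + (n₀−1)/N) = 338 / (1 + 337/410) = 338 / 1.8220 ≈ 185.52.
Rounding up, n = 186.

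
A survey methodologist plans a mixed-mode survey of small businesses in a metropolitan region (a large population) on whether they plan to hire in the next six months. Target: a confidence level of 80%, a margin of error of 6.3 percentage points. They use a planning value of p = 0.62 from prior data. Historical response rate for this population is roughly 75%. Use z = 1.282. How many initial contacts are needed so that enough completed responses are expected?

Completed interviews needed: n₀ = 1.282² × 0.2356 / 0.063² ≈ 97.56 → 98.
At a 75% response rate, contacts needed = 98 / 0.75 ≈ 130.67 → 131.

131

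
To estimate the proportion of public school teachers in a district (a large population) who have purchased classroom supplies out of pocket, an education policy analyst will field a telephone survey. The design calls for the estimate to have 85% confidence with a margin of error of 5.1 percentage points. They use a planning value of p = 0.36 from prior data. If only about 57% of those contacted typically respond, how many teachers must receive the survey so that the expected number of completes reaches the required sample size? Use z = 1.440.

Completed interviews needed: n₀ = 1.440² × 0.2304 / 0.051² ≈ 183.68 → 184.
At a 57% response rate, contacts needed = 184 / 0.57 ≈ 322.81 → 323.

323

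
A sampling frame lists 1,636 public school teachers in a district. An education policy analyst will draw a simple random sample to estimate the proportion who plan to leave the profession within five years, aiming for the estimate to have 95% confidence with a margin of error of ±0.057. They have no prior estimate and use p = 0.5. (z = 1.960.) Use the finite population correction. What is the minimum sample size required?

Unadjusted: n₀ = 1.960² × 0.50 × 0.50 / 0.057² ≈ 295.60, so n₀ = 296.
Finite population correction with N = 1,636: n = n₀ / (1 + (n₀−1)/N) = 296 / (1 + 295/1636) = 296 / 1.1803 ≈ 250.78.
Rounding up, n = 251.

251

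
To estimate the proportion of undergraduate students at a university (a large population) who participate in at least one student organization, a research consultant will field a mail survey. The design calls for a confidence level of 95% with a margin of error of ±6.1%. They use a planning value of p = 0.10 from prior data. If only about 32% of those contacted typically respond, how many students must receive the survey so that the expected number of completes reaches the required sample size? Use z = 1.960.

291

Completed interviews needed: n₀ = 1.960² × 0.0900 / 0.061² ≈ 92.92 → 93.
At a 32% response rate, contacts needed = 93 / 0.32 ≈ 290.62 → 291.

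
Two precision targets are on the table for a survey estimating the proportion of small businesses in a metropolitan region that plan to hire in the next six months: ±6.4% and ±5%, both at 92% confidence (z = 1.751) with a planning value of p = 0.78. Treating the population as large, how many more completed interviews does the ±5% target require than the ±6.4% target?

82

At ±6.4%: n = 1.751² × 0.1716 / 0.064² ≈ 128.45 → 129.
At ±5%: n = 1.751² × 0.1716 / 0.050² ≈ 210.45 → 211.
Additional respondents: 211 − 129 = 82.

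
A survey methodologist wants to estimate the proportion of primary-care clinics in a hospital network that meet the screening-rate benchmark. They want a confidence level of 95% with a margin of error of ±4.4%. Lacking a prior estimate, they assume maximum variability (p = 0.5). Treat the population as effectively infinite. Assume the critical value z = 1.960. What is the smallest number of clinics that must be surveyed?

497

With p = 0.5, p(1−p) = 0.25.
n = z²·p(1−p)/E² = 1.960² × 0.2500 / 0.044² = 3.8416 × 0.2500 / 0.001936 ≈ 496.07.
Rounding up gives n = 497.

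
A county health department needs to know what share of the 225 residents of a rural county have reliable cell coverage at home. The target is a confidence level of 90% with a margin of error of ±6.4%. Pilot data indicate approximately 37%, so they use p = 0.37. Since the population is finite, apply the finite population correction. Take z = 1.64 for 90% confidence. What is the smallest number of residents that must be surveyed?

Unadjusted: n₀ = 1.64² × 0.37 × 0.63 / 0.064² ≈ 153.06, so n₀ = 154.
Finite population correction with N = 225: n = n₀ / (1 + (n₀−1)/N) = 154 / (1 + 153/225) = 154 / 1.6800 ≈ 91.67.
Rounding up, n = 92.

92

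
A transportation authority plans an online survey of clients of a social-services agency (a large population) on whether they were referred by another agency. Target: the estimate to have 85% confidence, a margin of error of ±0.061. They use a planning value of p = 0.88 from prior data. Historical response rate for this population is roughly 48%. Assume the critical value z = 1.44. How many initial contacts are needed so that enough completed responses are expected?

Completed interviews needed: n₀ = 1.44² × 0.1056 / 0.061² ≈ 58.85 → 59.
At a 48% response rate, contacts needed = 59 / 0.48 ≈ 122.92 → 123.

123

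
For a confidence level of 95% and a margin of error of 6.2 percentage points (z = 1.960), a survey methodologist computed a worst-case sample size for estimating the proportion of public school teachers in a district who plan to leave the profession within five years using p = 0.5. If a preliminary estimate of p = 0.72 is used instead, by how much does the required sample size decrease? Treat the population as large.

Conservative (p = 0.5): n = 1.960² × 0.25 / 0.062² ≈ 249.84 → 250.
Using p = 0.72: p(1−p) = 0.2016, so n = 1.960² × 0.2016 / 0.062² ≈ 201.47 → 202.
Reduction: 250 − 202 = 48.

48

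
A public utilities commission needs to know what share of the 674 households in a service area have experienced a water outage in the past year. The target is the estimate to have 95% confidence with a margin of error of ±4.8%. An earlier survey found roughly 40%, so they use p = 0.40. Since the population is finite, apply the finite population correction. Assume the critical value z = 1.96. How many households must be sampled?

Unadjusted: n₀ = 1.96² × 0.40 × 0.60 / 0.048² ≈ 400.17, so n₀ = 401.
Finite population correction with N = 674: n = n₀ / (1 + (n₀−1)/N) = 401 / (1 + 400/674) = 401 / 1.5935 ≈ 251.65.
Rounding up, n = 252.

252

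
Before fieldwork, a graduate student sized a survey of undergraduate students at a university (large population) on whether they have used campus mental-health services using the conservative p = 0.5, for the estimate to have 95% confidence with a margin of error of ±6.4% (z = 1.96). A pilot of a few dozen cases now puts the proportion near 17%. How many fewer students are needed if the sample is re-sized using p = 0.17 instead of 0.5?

Conservative (p = 0.5): n = 1.96² × 0.25 / 0.064² ≈ 234.47 → 235.
Using p = 0.17: p(1−p) = 0.1411, so n = 1.96² × 0.1411 / 0.064² ≈ 132.34 → 133.
Reduction: 235 − 133 = 102.

102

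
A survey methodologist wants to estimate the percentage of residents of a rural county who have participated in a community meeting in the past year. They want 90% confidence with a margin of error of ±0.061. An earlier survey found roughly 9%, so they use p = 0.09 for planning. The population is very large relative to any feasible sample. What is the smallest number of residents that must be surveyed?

60

For 90% confidence, z = 1.645.
With p = 0.09, p(1−p) = 0.0819.
n = z²·p(1−p)/E² = 1.645² × 0.0819 / 0.061² = 2.7060 × 0.0819 / 0.003721 ≈ 59.56.
Rounding up gives n = 60.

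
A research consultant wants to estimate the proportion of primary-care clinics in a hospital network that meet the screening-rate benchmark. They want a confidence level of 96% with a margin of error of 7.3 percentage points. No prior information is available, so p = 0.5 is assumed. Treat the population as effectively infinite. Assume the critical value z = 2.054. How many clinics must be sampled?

With p = 0.5, p(1−p) = 0.25.
n = z²·p(1−p)/E² = 2.054² × 0.2500 / 0.073² = 4.2189 × 0.2500 / 0.005329 ≈ 197.92.
Rounding up gives n = 198.

198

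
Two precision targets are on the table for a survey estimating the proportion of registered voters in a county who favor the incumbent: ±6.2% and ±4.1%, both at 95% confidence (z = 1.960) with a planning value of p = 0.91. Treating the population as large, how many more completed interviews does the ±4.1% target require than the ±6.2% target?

At ±6.2%: n = 1.960² × 0.0819 / 0.062² ≈ 81.85 → 82.
At ±4.1%: n = 1.960² × 0.0819 / 0.041² ≈ 187.17 → 188.
Additional respondents: 188 − 82 = 106.

106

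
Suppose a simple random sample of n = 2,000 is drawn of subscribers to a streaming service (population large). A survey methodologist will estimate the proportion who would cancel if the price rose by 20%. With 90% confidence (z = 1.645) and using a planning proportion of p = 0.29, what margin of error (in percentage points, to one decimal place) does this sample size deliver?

1.7

SE(p̂) = √[p(1−p)/n] = √[0.2059/2000] = 0.01015.
E = z × SE = 1.645 × 0.01015 = 0.01669, or 1.7 percentage points.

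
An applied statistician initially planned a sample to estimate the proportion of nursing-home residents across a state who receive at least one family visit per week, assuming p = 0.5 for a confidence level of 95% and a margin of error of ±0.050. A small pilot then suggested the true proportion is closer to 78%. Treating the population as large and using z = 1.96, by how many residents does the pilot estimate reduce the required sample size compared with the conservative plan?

121

Conservative (p = 0.5): n = 1.96² × 0.25 / 0.050² ≈ 384.16 → 385.
Using p = 0.78: p(1−p) = 0.1716, so n = 1.96² × 0.1716 / 0.050² ≈ 263.69 → 264.
Reduction: 385 − 264 = 121.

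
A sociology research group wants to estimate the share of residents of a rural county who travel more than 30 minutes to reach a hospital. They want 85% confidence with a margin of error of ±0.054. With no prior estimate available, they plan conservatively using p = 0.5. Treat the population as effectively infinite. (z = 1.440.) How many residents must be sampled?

178

With p = 0.5, p(1−p) = 0.25.
n = z²·p(1−p)/E² = 1.440² × 0.2500 / 0.054² = 2.0736 × 0.2500 / 0.002916 ≈ 177.78.
Rounding up gives n = 178.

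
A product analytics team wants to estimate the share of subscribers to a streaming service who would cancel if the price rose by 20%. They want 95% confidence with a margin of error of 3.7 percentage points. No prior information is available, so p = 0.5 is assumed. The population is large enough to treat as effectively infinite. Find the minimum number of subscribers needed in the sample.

For 95% confidence, z = 1.96.
With p = 0.5, p(1−p) = 0.25.
n = z²·p(1−p)/E² = 1.96² × 0.2500 / 0.037² = 3.8416 × 0.2500 / 0.001369 ≈ 701.53.
Rounding up gives n = 702.

702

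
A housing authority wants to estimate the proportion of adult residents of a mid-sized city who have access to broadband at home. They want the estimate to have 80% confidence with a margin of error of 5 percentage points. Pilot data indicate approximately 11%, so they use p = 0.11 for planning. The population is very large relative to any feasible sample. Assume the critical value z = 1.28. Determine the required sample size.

65

With p = 0.11, p(1−p) = 0.0979.
n = z²·p(1−p)/E² = 1.28² × 0.0979 / 0.050² = 1.6384 × 0.0979 / 0.002500 ≈ 64.16.
Rounding up gives n = 65.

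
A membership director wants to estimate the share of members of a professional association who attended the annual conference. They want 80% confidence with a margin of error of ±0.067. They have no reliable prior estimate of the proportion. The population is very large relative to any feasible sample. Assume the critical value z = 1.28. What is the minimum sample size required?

92

With no prior estimate, use p = 0.5, giving p(1−p) = 0.25.
n = z²·p(1−p)/E² = 1.28² × 0.2500 / 0.067² = 1.6384 × 0.2500 / 0.004489 ≈ 91.25.
Rounding up gives n = 92.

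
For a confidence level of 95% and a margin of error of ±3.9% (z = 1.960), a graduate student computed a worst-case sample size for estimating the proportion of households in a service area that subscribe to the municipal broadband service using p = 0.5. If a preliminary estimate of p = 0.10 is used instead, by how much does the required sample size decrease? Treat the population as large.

404

Conservative (p = 0.5): n = 1.960² × 0.25 / 0.039² ≈ 631.43 → 632.
Using p = 0.10: p(1−p) = 0.0900, so n = 1.960² × 0.0900 / 0.039² ≈ 227.31 → 228.
Reduction: 632 − 228 = 404.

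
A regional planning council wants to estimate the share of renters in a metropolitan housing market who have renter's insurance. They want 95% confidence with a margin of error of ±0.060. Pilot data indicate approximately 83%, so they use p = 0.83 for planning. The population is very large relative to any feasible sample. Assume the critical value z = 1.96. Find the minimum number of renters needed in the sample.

151

With p = 0.83, p(1−p) = 0.1411.
n = z²·p(1−p)/E² = 1.96² × 0.1411 / 0.060² = 3.8416 × 0.1411 / 0.003600 ≈ 150.57.
Rounding up gives n = 151.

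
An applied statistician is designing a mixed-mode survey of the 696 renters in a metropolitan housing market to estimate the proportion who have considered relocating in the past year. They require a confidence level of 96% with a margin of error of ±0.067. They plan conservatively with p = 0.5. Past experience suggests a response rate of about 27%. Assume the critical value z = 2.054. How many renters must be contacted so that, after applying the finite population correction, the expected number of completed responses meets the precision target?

Completed interviews needed (unadjusted): n₀ = 2.054² × 0.2500 / 0.067² ≈ 234.96 → 235.
FPC for N = 696: n = 235 / (1 + 234/696) = 235 / 1.3362 ≈ 175.87 → 176.
At a 27% response rate, contacts needed = 176 / 0.27 ≈ 651.85 → 652.

652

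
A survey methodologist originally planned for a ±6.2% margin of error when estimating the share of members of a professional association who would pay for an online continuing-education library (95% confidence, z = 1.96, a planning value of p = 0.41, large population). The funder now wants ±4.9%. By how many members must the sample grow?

At ±6.2%: n = 1.96² × 0.2419 / 0.062² ≈ 241.75 → 242.
At ±4.9%: n = 1.96² × 0.2419 / 0.049² ≈ 387.04 → 388.
Additional respondents: 388 − 242 = 146.

146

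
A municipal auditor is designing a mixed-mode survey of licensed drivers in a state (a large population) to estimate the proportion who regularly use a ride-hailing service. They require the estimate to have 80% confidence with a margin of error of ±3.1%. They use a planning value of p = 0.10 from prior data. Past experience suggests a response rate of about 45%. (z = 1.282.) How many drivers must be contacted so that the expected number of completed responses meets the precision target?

343

Completed interviews needed: n₀ = 1.282² × 0.0900 / 0.031² ≈ 153.92 → 154.
At a 45% response rate, contacts needed = 154 / 0.45 ≈ 342.22 → 343.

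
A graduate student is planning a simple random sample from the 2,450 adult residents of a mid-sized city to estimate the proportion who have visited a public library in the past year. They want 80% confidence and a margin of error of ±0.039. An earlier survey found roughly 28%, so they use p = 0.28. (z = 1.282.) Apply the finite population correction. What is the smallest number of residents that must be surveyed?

Unadjusted: n₀ = 1.282² × 0.28 × 0.72 / 0.039² ≈ 217.84, so n₀ = 218.
Finite population correction with N = 2,450: n = n₀ / (1 + (n₀−1)/N) = 218 / (1 + 217/2450) = 218 / 1.0886 ≈ 200.26.
Rounding up, n = 201.

201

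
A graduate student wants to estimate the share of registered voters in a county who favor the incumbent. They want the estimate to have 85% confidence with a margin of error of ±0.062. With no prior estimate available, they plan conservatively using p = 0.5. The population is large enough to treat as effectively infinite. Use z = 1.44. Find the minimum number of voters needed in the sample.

135

With p = 0.5, p(1−p) = 0.25.
n = z²·p(1−p)/E² = 1.44² × 0.2500 / 0.062² = 2.0736 × 0.2500 / 0.003844 ≈ 134.86.
Rounding up gives n = 135.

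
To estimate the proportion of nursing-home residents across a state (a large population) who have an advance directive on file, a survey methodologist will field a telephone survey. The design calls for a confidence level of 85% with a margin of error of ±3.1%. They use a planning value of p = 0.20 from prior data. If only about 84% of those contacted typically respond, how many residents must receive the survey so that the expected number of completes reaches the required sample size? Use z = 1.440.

412

Completed interviews needed: n₀ = 1.440² × 0.1600 / 0.031² ≈ 345.24 → 346.
At an 84% response rate, contacts needed = 346 / 0.84 ≈ 411.90 → 412.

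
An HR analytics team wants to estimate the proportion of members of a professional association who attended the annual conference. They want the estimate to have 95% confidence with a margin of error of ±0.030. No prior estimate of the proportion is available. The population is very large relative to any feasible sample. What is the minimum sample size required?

For 95% confidence, z = 1.960.
With no prior estimate, use p = 0.5, giving p(1−p) = 0.25.
n = z²·p(1−p)/E² = 1.960² × 0.2500 / 0.030² = 3.8416 × 0.2500 / 0.000900 ≈ 1067.11.
Rounding up gives n = 1068.

1068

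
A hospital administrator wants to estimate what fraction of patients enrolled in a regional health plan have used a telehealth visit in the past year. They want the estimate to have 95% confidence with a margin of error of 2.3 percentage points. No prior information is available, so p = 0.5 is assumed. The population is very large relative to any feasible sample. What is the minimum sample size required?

For 95% confidence, z = 1.96.
With p = 0.5, p(1−p) = 0.25.
n = z²·p(1−p)/E² = 1.96² × 0.2500 / 0.023² = 3.8416 × 0.2500 / 0.000529 ≈ 1815.50.
Rounding up gives n = 1816.

1816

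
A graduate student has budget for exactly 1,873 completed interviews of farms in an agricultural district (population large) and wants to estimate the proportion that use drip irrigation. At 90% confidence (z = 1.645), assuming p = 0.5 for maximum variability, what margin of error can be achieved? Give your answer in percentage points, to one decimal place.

1.9

SE(p̂) = √[p(1−p)/n] = √[0.2500/1873] = 0.01155.
E = z × SE = 1.645 × 0.01155 = 0.01900, or 1.9 percentage points.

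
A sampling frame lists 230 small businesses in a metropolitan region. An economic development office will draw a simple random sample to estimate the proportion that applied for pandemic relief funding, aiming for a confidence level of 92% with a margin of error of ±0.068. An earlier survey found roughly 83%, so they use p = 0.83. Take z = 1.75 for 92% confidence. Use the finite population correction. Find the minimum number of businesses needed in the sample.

67

Unadjusted: n₀ = 1.75² × 0.83 × 0.17 / 0.068² ≈ 93.45, so n₀ = 94.
Finite population correction with N = 230: n = n₀ / (1 + (n₀−1)/N) = 94 / (1 + 93/230) = 94 / 1.4043 ≈ 66.93.
Rounding up, n = 67.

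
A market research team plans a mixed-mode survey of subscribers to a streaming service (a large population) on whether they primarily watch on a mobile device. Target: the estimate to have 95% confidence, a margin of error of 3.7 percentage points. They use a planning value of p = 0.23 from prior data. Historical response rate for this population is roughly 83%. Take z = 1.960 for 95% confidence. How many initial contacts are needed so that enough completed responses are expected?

599

Completed interviews needed: n₀ = 1.960² × 0.1771 / 0.037² ≈ 496.97 → 497.
At an 83% response rate, contacts needed = 497 / 0.83 ≈ 598.80 → 599.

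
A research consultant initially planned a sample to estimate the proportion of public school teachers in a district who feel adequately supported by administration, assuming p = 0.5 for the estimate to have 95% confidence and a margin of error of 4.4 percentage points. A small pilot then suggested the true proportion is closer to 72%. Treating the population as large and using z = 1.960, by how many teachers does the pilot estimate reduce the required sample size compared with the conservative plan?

Conservative (p = 0.5): n = 1.960² × 0.25 / 0.044² ≈ 496.07 → 497.
Using p = 0.72: p(1−p) = 0.2016, so n = 1.960² × 0.2016 / 0.044² ≈ 400.03 → 401.
Reduction: 497 − 401 = 96.

96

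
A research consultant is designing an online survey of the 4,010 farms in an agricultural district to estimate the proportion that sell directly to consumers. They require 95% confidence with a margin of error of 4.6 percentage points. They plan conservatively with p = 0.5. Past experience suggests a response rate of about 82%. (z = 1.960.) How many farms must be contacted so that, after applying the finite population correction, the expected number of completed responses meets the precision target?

Completed interviews needed (unadjusted): n₀ = 1.960² × 0.2500 / 0.046² ≈ 453.88 → 454.
FPC for N = 4,010: n = 454 / (1 + 453/4010) = 454 / 1.1130 ≈ 407.92 → 408.
At an 82% response rate, contacts needed = 408 / 0.82 ≈ 497.56 → 498.

498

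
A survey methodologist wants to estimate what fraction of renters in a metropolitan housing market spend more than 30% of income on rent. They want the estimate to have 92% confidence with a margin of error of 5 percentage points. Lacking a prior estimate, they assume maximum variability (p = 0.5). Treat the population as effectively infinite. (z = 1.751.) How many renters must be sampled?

307

With p = 0.5, p(1−p) = 0.25.
n = z²·p(1−p)/E² = 1.751² × 0.2500 / 0.050² = 3.0660 × 0.2500 / 0.002500 ≈ 306.60.
Rounding up gives n = 307.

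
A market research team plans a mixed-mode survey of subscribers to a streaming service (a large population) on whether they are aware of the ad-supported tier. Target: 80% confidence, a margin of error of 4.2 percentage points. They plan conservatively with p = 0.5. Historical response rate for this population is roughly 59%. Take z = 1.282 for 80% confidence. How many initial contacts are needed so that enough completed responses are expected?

Completed interviews needed: n₀ = 1.282² × 0.2500 / 0.042² ≈ 232.93 → 233.
At a 59% response rate, contacts needed = 233 / 0.59 ≈ 394.92 → 395.

395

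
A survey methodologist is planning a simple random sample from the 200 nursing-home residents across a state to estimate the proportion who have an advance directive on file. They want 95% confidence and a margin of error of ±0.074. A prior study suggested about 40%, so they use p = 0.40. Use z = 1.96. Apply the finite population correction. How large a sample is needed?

Unadjusted: n₀ = 1.96² × 0.40 × 0.60 / 0.074² ≈ 168.37, so n₀ = 169.
Finite population correction with N = 200: n = n₀ / (1 + (n₀−1)/N) = 169 / (1 + 168/200) = 169 / 1.8400 ≈ 91.85.
Rounding up, n = 92.

92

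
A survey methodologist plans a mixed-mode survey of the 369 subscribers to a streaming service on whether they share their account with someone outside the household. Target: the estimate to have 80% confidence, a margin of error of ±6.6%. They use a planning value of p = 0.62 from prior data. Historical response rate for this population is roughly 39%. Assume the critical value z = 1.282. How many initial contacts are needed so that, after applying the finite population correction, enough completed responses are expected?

185

Completed interviews needed (unadjusted): n₀ = 1.282² × 0.2356 / 0.066² ≈ 88.89 → 89.
FPC for N = 369: n = 89 / (1 + 88/369) = 89 / 1.2385 ≈ 71.86 → 72.
At a 39% response rate, contacts needed = 72 / 0.39 ≈ 184.62 → 185.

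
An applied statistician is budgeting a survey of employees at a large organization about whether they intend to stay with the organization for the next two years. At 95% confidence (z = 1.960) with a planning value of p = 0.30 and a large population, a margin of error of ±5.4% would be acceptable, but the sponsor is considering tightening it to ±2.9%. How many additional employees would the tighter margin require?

683

At ±5.4%: n = 1.960² × 0.2100 / 0.054² ≈ 276.66 → 277.
At ±2.9%: n = 1.960² × 0.2100 / 0.029² ≈ 959.26 → 960.
Additional respondents: 960 − 277 = 683.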